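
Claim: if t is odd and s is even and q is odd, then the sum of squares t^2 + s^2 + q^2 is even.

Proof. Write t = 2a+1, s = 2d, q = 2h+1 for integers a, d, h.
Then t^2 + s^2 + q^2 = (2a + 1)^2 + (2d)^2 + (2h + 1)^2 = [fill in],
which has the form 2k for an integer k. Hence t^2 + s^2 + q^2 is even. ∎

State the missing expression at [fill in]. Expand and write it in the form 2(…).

2(2a^2 + 2a + 2d^2 + 2h^2 + 2h + 1)

(2a + 1)^2 + (2d)^2 + (2h + 1)^2 = 4a^2 + 4a + 4d^2 + 4h^2 + 4h + 2
= 2(2a^2 + 2a + 2d^2 + 2h^2 + 2h + 1).
Since 2a^2 + 2a + 2d^2 + 2h^2 + 2h + 1 is an integer, the sum of squares is of the form 2k for an integer k.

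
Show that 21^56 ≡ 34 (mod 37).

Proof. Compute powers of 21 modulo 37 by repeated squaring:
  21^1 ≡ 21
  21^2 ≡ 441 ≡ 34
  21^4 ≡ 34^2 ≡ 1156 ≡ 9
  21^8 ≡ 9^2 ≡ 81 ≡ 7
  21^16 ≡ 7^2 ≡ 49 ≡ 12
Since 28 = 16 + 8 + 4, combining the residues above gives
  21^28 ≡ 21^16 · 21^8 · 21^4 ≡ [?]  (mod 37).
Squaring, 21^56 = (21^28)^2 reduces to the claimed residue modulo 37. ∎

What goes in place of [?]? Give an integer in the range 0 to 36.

Multiply the listed residues: 12 · 7 · 9 = 84 → 756.
Reducing modulo 37: 756 = 20·37 + 16, so 21^28 ≡ 16.

16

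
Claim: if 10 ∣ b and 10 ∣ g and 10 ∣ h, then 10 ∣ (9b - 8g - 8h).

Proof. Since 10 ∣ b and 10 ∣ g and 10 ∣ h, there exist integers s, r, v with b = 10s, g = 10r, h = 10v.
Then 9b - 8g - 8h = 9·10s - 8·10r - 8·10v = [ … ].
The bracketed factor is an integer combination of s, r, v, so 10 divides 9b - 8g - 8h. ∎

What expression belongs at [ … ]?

10(-8r + 9s - 8v)

Each term has a factor of 10: 9·10s - 8·10r - 8·10v = 10·(-8r + 9s - 8v).
Since -8r + 9s - 8v is an integer, 10 ∣ (9b - 8g - 8h).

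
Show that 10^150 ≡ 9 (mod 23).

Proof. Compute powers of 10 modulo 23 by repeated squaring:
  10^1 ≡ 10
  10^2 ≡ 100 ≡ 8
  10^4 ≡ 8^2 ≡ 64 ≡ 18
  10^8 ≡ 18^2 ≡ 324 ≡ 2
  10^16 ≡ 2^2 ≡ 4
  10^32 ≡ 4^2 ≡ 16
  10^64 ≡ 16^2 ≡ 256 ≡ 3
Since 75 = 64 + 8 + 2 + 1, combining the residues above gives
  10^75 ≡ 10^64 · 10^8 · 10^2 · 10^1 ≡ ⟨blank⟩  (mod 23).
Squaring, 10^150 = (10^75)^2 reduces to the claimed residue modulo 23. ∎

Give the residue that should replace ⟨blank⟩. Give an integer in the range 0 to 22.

10^64 · 10^8 · 10^2 · 10^1 ≡ 3 · 2 · 8 · 10 = 480.
480 mod 23 = 20, so 10^75 ≡ 20 (mod 23).

20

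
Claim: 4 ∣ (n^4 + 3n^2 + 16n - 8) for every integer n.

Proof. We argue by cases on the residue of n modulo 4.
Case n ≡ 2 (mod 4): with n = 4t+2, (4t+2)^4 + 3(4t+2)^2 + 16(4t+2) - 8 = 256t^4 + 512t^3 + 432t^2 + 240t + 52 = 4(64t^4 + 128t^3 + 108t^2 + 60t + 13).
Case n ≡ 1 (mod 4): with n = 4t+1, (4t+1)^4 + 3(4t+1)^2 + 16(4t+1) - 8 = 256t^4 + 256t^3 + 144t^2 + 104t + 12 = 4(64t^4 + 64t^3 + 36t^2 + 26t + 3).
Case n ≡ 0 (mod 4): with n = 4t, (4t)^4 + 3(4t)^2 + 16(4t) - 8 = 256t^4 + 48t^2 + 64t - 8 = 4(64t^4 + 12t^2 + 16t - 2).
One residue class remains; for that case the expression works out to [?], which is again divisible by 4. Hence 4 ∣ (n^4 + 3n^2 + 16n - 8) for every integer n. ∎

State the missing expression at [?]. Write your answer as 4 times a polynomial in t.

4(64t^4 + 192t^3 + 228t^2 + 142t + 37)

The residues treated are {2, 1, 0}, so the missing case is n ≡ 3 (mod 4); write n = 4t+3.
Then (4t+3)^4 + 3(4t+3)^2 + 16(4t+3) - 8 = 256t^4 + 768t^3 + 912t^2 + 568t + 148 = 4(64t^4 + 192t^3 + 228t^2 + 142t + 37).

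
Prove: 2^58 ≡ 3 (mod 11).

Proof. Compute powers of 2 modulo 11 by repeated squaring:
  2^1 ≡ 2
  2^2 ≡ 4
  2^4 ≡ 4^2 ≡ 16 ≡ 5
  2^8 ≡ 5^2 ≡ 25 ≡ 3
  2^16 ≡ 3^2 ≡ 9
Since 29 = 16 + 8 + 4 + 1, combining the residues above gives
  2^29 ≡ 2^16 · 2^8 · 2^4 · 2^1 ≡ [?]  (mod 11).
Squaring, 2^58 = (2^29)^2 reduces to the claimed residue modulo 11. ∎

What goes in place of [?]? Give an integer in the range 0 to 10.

6

Multiply the listed residues: 9 · 3 · 5 · 2 = 27 → 135 → 270.
Reducing modulo 11: 270 = 24·11 + 6, so 2^29 ≡ 6.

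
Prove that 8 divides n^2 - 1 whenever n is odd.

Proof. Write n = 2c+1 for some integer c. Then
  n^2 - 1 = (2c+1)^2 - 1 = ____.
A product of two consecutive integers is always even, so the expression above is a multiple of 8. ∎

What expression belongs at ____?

(2c+1)^2 - 1 = 4c^2 + 4c + 1 - 1 = 4c^2 + 4c = 4c(c+1).
Since c and c+1 are consecutive, c(c+1) is even, and 4·(even) is a multiple of 8.

4c(c + 1)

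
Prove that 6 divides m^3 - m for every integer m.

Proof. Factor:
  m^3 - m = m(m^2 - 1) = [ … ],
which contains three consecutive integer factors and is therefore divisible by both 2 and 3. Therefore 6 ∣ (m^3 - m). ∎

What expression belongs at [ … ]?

(m - 1)m(m + 1)

m(m^2 - 1) = m(m - 1)(m + 1) = (m - 1)m(m + 1).
These three factors are consecutive integers, so their product is divisible by 6.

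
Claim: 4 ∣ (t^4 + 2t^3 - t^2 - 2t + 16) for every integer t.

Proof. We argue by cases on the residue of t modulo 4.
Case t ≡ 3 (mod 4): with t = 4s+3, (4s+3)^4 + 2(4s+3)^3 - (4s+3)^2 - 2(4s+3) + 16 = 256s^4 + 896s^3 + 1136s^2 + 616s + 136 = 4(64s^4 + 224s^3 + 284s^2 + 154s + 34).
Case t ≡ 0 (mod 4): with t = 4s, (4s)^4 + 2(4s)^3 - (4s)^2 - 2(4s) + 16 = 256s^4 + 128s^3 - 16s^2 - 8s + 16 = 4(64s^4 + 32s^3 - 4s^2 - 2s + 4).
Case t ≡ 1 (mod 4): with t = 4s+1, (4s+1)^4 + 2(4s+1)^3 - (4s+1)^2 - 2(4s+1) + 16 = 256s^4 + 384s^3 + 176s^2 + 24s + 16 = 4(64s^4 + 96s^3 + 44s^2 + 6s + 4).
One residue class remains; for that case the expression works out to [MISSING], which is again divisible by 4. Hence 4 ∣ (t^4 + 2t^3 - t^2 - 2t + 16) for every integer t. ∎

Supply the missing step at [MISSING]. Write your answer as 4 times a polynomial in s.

The residues treated are {3, 0, 1}, so the missing case is t ≡ 2 (mod 4); write t = 4s+2.
Then (4s+2)^4 + 2(4s+2)^3 - (4s+2)^2 - 2(4s+2) + 16 = 256s^4 + 640s^3 + 560s^2 + 200s + 40 = 4(64s^4 + 160s^3 + 140s^2 + 50s + 10).

4(64s^4 + 160s^3 + 140s^2 + 50s + 10)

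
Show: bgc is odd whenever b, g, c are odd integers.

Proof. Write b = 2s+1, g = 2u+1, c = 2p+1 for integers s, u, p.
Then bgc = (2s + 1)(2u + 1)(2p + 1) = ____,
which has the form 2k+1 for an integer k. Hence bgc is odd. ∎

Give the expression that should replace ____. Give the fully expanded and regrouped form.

2(4psu + 2ps + 2pu + p + 2su + s + u) + 1

(2s + 1)(2u + 1)(2p + 1) = 8psu + 4ps + 4pu + 2p + 4su + 2s + 2u + 1
= 2(4psu + 2ps + 2pu + p + 2su + s + u) + 1.
Since 4psu + 2ps + 2pu + p + 2su + s + u is an integer, the product is of the form 2k+1 for an integer k.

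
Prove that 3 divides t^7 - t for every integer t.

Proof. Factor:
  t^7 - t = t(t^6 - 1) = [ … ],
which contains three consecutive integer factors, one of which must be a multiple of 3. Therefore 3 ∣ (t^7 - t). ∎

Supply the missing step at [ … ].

t^6 - 1 = (t^2 - 1)(t^4 + t^2 + 1), and t^2 - 1 = (t-1)(t+1).
So t(t^6 - 1) = (t - 1)t(t + 1)(t^4 + t^2 + 1).

(t - 1)t(t + 1)(t^4 + t^2 + 1)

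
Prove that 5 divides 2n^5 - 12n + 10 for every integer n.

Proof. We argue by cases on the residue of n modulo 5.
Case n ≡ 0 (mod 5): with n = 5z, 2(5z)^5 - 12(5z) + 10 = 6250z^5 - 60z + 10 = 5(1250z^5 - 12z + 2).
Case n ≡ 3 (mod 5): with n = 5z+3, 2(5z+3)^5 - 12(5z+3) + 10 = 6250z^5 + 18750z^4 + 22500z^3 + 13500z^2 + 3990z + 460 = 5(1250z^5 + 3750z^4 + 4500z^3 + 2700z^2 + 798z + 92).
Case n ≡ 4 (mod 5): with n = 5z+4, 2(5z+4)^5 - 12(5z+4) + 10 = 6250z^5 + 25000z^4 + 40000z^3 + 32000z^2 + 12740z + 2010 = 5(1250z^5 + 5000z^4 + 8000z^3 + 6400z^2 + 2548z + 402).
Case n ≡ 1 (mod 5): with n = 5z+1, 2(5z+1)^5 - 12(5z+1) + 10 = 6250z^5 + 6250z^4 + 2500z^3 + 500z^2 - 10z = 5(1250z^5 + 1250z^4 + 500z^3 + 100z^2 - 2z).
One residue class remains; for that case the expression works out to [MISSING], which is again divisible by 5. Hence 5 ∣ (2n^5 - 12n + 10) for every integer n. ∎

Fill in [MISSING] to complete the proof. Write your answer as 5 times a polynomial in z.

5(1250z^5 + 2500z^4 + 2000z^3 + 800z^2 + 148z + 10)

The residues treated are {0, 3, 4, 1}, so the missing case is n ≡ 2 (mod 5); write n = 5z+2.
Then 2(5z+2)^5 - 12(5z+2) + 10 = 6250z^5 + 12500z^4 + 10000z^3 + 4000z^2 + 740z + 50 = 5(1250z^5 + 2500z^4 + 2000z^3 + 800z^2 + 148z + 10).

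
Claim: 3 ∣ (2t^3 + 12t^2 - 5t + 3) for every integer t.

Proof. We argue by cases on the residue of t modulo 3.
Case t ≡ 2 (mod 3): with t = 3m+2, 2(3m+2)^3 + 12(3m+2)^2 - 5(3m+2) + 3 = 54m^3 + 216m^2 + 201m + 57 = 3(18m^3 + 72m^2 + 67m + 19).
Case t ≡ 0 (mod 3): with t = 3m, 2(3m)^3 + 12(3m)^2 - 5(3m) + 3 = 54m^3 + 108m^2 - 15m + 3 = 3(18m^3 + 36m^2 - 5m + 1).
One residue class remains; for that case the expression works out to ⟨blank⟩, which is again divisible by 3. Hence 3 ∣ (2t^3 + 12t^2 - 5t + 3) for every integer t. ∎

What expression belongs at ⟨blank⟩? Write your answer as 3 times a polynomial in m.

3(18m^3 + 54m^2 + 25m + 4)

Only t ≡ 1 (mod 3) is unaccounted for. Put t = 3m+1:
2(3m+1)^3 + 12(3m+1)^2 - 5(3m+1) + 3 expands to 54m^3 + 162m^2 + 75m + 12,
and factoring out 3 leaves 3(18m^3 + 54m^2 + 25m + 4).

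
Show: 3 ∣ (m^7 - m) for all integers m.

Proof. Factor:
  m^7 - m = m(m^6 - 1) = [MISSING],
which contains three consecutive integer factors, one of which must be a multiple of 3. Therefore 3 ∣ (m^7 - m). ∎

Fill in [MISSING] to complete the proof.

(m - 1)m(m + 1)(m^4 + m^2 + 1)

m^6 - 1 = (m^2 - 1)(m^4 + m^2 + 1), and m^2 - 1 = (m-1)(m+1).
So m(m^6 - 1) = (m - 1)m(m + 1)(m^4 + m^2 + 1).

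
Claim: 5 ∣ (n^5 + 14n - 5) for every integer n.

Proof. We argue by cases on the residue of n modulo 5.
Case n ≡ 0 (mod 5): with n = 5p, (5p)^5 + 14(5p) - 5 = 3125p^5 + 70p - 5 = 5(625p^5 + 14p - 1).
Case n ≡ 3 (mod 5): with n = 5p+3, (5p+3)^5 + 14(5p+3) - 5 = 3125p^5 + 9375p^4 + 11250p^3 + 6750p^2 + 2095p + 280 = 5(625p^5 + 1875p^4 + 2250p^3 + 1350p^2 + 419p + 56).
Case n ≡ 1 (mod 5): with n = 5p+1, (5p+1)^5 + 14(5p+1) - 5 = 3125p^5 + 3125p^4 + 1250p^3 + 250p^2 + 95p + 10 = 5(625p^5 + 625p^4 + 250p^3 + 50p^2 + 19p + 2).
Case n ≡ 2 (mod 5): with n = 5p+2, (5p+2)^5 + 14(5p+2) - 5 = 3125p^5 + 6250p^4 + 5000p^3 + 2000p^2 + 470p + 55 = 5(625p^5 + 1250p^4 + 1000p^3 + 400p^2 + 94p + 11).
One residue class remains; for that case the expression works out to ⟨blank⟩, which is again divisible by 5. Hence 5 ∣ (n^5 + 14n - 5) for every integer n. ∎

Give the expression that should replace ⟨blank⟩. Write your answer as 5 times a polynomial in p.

5(625p^5 + 2500p^4 + 4000p^3 + 3200p^2 + 1294p + 215)

The residues treated are {0, 3, 1, 2}, so the missing case is n ≡ 4 (mod 5); write n = 5p+4.
Then (5p+4)^5 + 14(5p+4) - 5 = 3125p^5 + 12500p^4 + 20000p^3 + 16000p^2 + 6470p + 1075 = 5(625p^5 + 2500p^4 + 4000p^3 + 3200p^2 + 1294p + 215).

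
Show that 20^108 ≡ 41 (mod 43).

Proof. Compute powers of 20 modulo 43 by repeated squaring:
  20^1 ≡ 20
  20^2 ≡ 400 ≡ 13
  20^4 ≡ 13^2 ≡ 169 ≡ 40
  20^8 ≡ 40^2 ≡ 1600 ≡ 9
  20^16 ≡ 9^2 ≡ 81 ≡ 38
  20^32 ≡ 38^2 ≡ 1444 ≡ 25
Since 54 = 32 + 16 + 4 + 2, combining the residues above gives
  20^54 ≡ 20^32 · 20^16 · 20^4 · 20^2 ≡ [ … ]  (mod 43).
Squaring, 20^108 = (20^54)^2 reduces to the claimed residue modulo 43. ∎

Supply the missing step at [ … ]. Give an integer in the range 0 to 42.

16

20^32 · 20^16 · 20^4 · 20^2 ≡ 25 · 38 · 40 · 13 = 494000.
494000 mod 43 = 16, so 20^54 ≡ 16 (mod 43).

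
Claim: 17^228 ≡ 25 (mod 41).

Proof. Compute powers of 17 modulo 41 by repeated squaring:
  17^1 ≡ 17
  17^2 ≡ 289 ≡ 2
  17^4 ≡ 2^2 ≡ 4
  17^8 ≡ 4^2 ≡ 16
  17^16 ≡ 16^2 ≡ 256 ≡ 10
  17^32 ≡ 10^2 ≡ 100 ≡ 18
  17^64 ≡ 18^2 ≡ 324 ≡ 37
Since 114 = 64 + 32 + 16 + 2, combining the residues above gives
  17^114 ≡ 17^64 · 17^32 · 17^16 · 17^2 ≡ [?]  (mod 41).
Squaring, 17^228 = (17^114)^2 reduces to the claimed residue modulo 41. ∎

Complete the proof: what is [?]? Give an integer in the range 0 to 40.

Multiply the listed residues: 37 · 18 · 10 · 2 = 666 → 6660 → 13320.
Reducing modulo 41: 13320 = 324·41 + 36, so 17^114 ≡ 36.

36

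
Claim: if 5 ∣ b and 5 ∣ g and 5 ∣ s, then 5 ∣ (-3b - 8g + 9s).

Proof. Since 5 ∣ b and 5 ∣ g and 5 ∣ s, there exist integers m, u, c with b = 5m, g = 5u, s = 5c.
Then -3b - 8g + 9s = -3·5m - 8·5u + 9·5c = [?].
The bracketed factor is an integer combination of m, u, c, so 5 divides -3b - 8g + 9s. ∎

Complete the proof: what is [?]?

5(9c - 3m - 8u)

Each term has a factor of 5: -3·5m - 8·5u + 9·5c = 5·(9c - 3m - 8u).
Since 9c - 3m - 8u is an integer, 5 ∣ (-3b - 8g + 9s).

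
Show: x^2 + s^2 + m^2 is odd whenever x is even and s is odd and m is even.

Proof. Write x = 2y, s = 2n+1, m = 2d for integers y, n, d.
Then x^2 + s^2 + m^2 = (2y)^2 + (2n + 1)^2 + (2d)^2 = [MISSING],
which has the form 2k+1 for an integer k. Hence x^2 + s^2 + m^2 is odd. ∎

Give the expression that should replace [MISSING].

Expanding: (2y)^2 + (2n + 1)^2 + (2d)^2 = 4d^2 + 4n^2 + 4n + 4y^2 + 1.
Every term except the constant is even, so this is 2(2d^2 + 2n^2 + 2n + 2y^2) + 1,
and 2d^2 + 2n^2 + 2n + 2y^2 ∈ ℤ gives the required form.

2(2d^2 + 2n^2 + 2n + 2y^2) + 1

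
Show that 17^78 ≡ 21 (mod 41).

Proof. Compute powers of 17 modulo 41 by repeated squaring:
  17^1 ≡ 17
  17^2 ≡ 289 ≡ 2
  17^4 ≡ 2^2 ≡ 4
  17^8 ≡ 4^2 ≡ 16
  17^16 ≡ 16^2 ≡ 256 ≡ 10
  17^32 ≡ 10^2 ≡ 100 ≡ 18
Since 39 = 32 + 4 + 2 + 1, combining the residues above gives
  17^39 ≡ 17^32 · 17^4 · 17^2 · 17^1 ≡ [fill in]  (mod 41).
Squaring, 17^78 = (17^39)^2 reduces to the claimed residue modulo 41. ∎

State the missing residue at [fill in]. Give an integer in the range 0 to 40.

29

17^32 · 17^4 · 17^2 · 17^1 ≡ 18 · 4 · 2 · 17 = 2448.
2448 mod 41 = 29, so 17^39 ≡ 29 (mod 41).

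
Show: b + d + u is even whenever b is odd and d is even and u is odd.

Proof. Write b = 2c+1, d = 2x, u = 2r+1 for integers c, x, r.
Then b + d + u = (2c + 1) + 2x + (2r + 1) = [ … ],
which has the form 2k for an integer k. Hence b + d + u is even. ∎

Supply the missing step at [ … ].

2(c + r + x + 1)

Expanding: (2c + 1) + 2x + (2r + 1) = 2c + 2r + 2x + 2.
Every term is even; pulling out the factor of 2 gives 2(c + r + x + 1).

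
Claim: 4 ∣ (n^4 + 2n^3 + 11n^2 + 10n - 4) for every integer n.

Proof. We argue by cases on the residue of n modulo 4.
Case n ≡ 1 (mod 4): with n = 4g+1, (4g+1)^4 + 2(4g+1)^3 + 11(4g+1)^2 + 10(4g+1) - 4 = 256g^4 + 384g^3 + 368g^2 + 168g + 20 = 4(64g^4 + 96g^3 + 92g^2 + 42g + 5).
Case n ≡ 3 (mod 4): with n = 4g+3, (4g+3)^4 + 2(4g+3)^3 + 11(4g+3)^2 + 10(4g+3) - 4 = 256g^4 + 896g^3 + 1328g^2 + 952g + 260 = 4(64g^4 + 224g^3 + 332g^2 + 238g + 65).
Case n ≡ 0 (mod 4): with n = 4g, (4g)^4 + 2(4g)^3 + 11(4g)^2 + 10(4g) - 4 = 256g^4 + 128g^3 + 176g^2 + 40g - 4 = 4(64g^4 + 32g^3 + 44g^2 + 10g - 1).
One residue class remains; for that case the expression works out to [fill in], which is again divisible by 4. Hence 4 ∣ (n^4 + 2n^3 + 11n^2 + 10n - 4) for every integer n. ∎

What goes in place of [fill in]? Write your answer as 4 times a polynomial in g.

4(64g^4 + 160g^3 + 188g^2 + 110g + 23)

The residues treated are {1, 3, 0}, so the missing case is n ≡ 2 (mod 4); write n = 4g+2.
Then (4g+2)^4 + 2(4g+2)^3 + 11(4g+2)^2 + 10(4g+2) - 4 = 256g^4 + 640g^3 + 752g^2 + 440g + 92 = 4(64g^4 + 160g^3 + 188g^2 + 110g + 23).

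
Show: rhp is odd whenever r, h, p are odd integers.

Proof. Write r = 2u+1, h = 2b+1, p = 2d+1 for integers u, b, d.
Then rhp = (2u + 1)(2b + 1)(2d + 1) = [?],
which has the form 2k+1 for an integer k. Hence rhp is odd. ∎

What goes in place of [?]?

2(4bdu + 2bd + 2bu + b + 2du + d + u) + 1

(2u + 1)(2b + 1)(2d + 1) = 8bdu + 4bd + 4bu + 2b + 4du + 2d + 2u + 1
= 2(4bdu + 2bd + 2bu + b + 2du + d + u) + 1.
Since 4bdu + 2bd + 2bu + b + 2du + d + u is an integer, the product is of the form 2k+1 for an integer k.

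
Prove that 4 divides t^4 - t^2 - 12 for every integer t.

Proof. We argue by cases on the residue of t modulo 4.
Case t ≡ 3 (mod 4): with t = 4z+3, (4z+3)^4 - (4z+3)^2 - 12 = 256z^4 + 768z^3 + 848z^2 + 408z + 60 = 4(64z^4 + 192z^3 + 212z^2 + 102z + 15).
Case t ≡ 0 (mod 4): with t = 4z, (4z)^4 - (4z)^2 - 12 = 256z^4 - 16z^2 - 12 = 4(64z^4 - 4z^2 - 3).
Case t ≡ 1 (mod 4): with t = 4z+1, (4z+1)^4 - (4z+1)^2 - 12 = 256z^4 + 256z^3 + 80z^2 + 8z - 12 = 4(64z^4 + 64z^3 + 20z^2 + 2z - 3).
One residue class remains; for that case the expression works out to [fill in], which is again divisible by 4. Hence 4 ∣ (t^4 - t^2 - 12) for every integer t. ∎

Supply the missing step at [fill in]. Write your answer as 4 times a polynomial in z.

4(64z^4 + 128z^3 + 92z^2 + 28z)

The residues treated are {3, 0, 1}, so the missing case is t ≡ 2 (mod 4); write t = 4z+2.
Then (4z+2)^4 - (4z+2)^2 - 12 = 256z^4 + 512z^3 + 368z^2 + 112z = 4(64z^4 + 128z^3 + 92z^2 + 28z).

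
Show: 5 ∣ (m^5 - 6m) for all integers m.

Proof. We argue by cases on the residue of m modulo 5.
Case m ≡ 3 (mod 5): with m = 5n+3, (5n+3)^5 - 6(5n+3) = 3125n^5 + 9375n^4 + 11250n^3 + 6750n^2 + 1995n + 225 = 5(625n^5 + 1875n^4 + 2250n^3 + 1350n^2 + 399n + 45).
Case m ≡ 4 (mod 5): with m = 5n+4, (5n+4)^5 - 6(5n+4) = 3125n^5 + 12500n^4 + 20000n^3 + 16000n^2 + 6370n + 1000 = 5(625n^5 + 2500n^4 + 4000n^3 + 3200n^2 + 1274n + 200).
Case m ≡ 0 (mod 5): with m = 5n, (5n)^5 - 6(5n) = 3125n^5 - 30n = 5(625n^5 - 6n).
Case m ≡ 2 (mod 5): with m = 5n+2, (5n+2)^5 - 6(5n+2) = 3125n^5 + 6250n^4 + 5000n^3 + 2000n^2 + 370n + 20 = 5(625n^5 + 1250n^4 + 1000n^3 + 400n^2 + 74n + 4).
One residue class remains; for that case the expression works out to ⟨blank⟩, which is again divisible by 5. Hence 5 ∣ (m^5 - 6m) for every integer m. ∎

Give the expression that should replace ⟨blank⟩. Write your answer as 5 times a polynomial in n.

5(625n^5 + 625n^4 + 250n^3 + 50n^2 - n - 1)

Only m ≡ 1 (mod 5) is unaccounted for. Put m = 5n+1:
(5n+1)^5 - 6(5n+1) expands to 3125n^5 + 3125n^4 + 1250n^3 + 250n^2 - 5n - 5,
and factoring out 5 leaves 5(625n^5 + 625n^4 + 250n^3 + 50n^2 - n - 1).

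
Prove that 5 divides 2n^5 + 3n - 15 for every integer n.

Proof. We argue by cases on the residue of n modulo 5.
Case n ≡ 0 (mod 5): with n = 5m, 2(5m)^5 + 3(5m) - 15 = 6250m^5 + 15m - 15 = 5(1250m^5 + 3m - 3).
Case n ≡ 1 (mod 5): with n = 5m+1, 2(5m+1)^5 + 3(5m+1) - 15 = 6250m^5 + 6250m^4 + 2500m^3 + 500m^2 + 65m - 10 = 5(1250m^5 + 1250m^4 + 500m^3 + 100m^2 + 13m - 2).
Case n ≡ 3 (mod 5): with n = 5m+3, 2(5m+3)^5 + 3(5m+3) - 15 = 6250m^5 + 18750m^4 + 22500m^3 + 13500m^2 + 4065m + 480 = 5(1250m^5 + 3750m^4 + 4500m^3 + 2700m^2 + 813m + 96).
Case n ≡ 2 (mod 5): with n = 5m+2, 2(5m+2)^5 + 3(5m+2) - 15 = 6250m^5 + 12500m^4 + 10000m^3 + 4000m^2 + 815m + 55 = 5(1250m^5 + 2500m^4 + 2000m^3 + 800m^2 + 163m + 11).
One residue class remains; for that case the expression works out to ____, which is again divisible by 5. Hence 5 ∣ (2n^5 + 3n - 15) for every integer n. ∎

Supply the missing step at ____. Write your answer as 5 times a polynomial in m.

Only n ≡ 4 (mod 5) is unaccounted for. Put n = 5m+4:
2(5m+4)^5 + 3(5m+4) - 15 expands to 6250m^5 + 25000m^4 + 40000m^3 + 32000m^2 + 12815m + 2045,
and factoring out 5 leaves 5(1250m^5 + 5000m^4 + 8000m^3 + 6400m^2 + 2563m + 409).

5(1250m^5 + 5000m^4 + 8000m^3 + 6400m^2 + 2563m + 409)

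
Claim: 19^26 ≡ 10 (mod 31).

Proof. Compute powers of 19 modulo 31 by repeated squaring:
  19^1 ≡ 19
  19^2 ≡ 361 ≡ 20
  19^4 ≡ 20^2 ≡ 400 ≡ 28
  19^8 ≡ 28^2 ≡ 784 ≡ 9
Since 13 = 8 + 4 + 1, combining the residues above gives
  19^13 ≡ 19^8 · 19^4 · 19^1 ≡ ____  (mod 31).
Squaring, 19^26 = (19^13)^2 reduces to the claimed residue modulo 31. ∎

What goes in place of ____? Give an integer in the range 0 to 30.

Multiply the listed residues: 9 · 28 · 19 = 252 → 4788.
Reducing modulo 31: 4788 = 154·31 + 14, so 19^13 ≡ 14.

14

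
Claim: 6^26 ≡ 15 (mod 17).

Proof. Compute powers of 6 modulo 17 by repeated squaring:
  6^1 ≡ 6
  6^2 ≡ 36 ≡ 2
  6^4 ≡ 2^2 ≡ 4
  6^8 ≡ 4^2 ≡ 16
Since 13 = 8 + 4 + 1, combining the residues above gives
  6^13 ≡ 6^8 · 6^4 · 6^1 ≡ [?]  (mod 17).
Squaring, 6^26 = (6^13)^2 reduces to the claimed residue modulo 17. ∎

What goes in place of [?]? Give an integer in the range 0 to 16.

Multiply the listed residues: 16 · 4 · 6 = 64 → 384.
Reducing modulo 17: 384 = 22·17 + 10, so 6^13 ≡ 10.

10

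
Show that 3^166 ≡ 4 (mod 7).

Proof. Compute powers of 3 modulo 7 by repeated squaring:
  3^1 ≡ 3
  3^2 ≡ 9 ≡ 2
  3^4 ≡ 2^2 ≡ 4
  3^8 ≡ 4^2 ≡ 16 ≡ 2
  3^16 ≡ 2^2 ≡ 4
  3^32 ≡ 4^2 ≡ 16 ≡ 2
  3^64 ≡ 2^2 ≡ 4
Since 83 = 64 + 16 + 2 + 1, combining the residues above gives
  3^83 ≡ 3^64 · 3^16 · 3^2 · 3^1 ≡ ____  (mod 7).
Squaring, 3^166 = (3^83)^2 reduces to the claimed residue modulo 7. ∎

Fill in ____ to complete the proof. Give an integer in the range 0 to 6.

5

3^64 · 3^16 · 3^2 · 3^1 ≡ 4 · 4 · 2 · 3 = 96.
96 mod 7 = 5, so 3^83 ≡ 5 (mod 7).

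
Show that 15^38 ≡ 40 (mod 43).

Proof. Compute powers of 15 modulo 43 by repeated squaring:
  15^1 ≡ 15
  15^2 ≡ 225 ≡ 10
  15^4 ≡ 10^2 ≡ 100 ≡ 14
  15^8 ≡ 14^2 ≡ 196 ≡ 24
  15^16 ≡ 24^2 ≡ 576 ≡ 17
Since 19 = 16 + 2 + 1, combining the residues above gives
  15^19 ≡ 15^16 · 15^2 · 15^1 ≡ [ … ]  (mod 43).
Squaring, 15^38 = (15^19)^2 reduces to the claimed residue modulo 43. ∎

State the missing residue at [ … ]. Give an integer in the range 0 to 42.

13

15^16 · 15^2 · 15^1 ≡ 17 · 10 · 15 = 2550.
2550 mod 43 = 13, so 15^19 ≡ 13 (mod 43).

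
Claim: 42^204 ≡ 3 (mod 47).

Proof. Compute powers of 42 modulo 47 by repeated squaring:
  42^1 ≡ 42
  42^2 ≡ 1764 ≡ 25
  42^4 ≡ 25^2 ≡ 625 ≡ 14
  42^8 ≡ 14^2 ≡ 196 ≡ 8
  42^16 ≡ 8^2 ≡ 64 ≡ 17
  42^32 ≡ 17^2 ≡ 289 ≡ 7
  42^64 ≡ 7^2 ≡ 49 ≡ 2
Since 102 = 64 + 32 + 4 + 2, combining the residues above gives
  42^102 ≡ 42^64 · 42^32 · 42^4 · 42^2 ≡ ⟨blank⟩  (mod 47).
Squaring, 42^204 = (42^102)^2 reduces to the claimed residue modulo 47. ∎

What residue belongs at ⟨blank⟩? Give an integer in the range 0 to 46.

12

42^64 · 42^32 · 42^4 · 42^2 ≡ 2 · 7 · 14 · 25 = 4900.
4900 mod 47 = 12, so 42^102 ≡ 12 (mod 47).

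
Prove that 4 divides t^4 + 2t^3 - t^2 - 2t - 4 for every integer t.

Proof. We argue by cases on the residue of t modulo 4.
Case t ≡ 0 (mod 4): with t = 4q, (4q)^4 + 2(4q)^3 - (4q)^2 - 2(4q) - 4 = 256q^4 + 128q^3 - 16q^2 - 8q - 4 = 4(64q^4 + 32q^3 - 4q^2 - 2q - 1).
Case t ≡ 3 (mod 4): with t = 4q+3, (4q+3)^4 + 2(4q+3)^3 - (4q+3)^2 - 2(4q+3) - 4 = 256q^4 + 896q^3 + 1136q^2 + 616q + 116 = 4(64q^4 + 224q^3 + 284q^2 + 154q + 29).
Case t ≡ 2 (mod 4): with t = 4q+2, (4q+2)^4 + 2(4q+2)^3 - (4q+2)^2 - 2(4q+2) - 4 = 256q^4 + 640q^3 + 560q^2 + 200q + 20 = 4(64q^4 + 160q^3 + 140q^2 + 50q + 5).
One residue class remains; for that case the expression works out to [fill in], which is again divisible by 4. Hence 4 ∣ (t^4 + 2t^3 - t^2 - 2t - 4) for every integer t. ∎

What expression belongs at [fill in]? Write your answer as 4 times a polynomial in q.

Only t ≡ 1 (mod 4) is unaccounted for. Put t = 4q+1:
(4q+1)^4 + 2(4q+1)^3 - (4q+1)^2 - 2(4q+1) - 4 expands to 256q^4 + 384q^3 + 176q^2 + 24q - 4,
and factoring out 4 leaves 4(64q^4 + 96q^3 + 44q^2 + 6q - 1).

4(64q^4 + 96q^3 + 44q^2 + 6q - 1)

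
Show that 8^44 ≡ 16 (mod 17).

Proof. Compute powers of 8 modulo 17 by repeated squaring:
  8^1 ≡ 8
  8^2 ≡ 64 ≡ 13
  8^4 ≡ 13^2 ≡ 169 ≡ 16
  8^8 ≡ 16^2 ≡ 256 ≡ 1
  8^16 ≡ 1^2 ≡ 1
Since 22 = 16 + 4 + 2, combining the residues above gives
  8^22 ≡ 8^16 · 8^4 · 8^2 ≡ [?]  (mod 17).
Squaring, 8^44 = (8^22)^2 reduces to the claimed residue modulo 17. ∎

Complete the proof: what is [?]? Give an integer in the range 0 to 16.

Multiply the listed residues: 1 · 16 · 13 = 16 → 208.
Reducing modulo 17: 208 = 12·17 + 4, so 8^22 ≡ 4.

4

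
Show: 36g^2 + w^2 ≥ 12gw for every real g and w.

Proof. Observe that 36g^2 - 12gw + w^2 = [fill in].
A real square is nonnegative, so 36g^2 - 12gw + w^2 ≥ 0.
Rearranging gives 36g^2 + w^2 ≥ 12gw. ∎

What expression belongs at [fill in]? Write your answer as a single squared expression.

(6g - w)^2

The leading and trailing coefficients are 6^2 and 1^2, and 12 = 2·6·1, so the trinomial is (6g - w)^2.
Hence 36g^2 - 12gw + w^2 ≥ 0.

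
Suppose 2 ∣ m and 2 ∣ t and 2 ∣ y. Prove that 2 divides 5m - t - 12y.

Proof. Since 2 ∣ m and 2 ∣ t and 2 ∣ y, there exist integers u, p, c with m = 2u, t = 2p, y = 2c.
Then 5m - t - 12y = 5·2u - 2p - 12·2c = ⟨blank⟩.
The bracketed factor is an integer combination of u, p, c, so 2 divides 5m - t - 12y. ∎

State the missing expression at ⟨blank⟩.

2(-12c - p + 5u)

Each term has a factor of 2: 5·2u - 2p - 12·2c = 2·(-12c - p + 5u).
Since -12c - p + 5u is an integer, 2 ∣ (5m - t - 12y).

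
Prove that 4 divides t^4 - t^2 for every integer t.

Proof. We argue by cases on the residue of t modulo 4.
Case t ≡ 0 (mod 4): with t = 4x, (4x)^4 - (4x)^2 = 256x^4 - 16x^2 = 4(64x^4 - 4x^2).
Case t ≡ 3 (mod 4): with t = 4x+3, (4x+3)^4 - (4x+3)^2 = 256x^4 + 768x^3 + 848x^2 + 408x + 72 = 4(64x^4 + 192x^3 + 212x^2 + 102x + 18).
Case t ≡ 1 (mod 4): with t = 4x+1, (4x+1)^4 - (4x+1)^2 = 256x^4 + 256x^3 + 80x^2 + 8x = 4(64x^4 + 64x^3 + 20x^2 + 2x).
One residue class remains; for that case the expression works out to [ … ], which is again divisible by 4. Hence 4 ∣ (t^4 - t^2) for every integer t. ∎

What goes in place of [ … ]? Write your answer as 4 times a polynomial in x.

Only t ≡ 2 (mod 4) is unaccounted for. Put t = 4x+2:
(4x+2)^4 - (4x+2)^2 expands to 256x^4 + 512x^3 + 368x^2 + 112x + 12,
and factoring out 4 leaves 4(64x^4 + 128x^3 + 92x^2 + 28x + 3).

4(64x^4 + 128x^3 + 92x^2 + 28x + 3)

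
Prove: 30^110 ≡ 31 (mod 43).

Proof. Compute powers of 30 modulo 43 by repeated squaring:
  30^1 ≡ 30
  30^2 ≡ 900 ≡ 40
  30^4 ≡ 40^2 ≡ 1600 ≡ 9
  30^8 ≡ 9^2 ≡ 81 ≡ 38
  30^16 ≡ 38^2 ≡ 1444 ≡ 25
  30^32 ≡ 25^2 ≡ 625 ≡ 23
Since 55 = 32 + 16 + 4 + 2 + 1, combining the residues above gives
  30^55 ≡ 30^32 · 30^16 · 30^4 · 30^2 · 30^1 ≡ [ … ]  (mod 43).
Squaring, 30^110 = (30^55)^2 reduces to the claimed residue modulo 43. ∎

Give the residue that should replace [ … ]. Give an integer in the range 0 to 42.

26

30^32 · 30^16 · 30^4 · 30^2 · 30^1 ≡ 23 · 25 · 9 · 40 · 30 = 6210000.
6210000 mod 43 = 26, so 30^55 ≡ 26 (mod 43).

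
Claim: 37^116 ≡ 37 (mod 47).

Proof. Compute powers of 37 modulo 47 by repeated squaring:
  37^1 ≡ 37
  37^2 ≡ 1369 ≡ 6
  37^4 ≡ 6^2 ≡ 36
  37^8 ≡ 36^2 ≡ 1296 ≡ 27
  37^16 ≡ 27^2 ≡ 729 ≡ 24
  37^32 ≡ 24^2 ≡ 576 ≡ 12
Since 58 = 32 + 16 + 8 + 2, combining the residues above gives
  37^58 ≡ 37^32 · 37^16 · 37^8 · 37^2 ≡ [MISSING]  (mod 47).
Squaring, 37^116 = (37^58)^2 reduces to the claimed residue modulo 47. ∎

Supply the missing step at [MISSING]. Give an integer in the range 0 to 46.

Multiply the listed residues: 12 · 24 · 27 · 6 = 288 → 7776 → 46656.
Reducing modulo 47: 46656 = 992·47 + 32, so 37^58 ≡ 32.

32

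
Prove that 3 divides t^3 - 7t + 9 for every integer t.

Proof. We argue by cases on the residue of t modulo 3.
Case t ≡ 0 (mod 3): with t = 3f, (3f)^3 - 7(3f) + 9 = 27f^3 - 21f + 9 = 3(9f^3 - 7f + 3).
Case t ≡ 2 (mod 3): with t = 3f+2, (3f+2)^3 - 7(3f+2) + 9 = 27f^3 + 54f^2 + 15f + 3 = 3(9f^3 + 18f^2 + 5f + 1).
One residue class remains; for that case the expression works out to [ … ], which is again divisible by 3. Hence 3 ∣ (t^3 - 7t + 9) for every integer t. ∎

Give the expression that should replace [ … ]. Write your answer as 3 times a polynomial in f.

3(9f^3 + 9f^2 - 4f + 1)

Only t ≡ 1 (mod 3) is unaccounted for. Put t = 3f+1:
(3f+1)^3 - 7(3f+1) + 9 expands to 27f^3 + 27f^2 - 12f + 3,
and factoring out 3 leaves 3(9f^3 + 9f^2 - 4f + 1).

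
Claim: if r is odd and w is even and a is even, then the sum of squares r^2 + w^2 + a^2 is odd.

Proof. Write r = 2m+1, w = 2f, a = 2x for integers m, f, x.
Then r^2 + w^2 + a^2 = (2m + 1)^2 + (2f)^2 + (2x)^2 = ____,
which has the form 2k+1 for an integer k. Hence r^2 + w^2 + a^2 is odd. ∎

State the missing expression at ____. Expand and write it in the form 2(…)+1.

2(2f^2 + 2m^2 + 2m + 2x^2) + 1

(2m + 1)^2 + (2f)^2 + (2x)^2 = 4f^2 + 4m^2 + 4m + 4x^2 + 1
= 2(2f^2 + 2m^2 + 2m + 2x^2) + 1.
Since 2f^2 + 2m^2 + 2m + 2x^2 is an integer, the sum of squares is of the form 2k+1 for an integer k.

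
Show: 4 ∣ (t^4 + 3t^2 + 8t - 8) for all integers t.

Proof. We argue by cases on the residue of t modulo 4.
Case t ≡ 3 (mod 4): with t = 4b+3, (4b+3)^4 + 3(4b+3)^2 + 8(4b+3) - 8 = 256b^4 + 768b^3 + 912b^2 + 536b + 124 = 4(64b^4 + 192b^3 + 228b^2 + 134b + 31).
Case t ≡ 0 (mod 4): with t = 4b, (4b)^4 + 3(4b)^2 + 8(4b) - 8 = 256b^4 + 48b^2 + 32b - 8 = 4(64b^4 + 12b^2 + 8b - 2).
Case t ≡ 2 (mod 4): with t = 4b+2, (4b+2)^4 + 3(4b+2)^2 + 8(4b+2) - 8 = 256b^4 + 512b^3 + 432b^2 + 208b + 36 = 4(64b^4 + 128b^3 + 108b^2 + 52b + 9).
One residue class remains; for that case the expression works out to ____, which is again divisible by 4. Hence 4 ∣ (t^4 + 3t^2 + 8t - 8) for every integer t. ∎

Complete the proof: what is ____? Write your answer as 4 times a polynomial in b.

Only t ≡ 1 (mod 4) is unaccounted for. Put t = 4b+1:
(4b+1)^4 + 3(4b+1)^2 + 8(4b+1) - 8 expands to 256b^4 + 256b^3 + 144b^2 + 72b + 4,
and factoring out 4 leaves 4(64b^4 + 64b^3 + 36b^2 + 18b + 1).

4(64b^4 + 64b^3 + 36b^2 + 18b + 1)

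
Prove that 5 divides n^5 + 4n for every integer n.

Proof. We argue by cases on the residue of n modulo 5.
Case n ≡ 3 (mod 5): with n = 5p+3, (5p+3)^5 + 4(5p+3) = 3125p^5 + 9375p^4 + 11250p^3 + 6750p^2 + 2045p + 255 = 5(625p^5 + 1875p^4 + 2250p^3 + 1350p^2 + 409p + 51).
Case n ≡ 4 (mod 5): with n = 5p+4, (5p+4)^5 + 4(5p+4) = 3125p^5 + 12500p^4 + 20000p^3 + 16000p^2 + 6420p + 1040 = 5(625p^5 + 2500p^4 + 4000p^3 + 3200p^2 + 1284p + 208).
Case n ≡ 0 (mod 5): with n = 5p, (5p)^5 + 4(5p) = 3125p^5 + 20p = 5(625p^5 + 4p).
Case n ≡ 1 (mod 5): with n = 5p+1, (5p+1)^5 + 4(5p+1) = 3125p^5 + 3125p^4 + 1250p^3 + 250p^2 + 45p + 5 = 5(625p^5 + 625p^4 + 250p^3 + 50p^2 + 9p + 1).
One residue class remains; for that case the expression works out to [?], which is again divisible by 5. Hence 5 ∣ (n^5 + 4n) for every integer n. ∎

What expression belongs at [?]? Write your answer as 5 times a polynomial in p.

5(625p^5 + 1250p^4 + 1000p^3 + 400p^2 + 84p + 8)

Only n ≡ 2 (mod 5) is unaccounted for. Put n = 5p+2:
(5p+2)^5 + 4(5p+2) expands to 3125p^5 + 6250p^4 + 5000p^3 + 2000p^2 + 420p + 40,
and factoring out 5 leaves 5(625p^5 + 1250p^4 + 1000p^3 + 400p^2 + 84p + 8).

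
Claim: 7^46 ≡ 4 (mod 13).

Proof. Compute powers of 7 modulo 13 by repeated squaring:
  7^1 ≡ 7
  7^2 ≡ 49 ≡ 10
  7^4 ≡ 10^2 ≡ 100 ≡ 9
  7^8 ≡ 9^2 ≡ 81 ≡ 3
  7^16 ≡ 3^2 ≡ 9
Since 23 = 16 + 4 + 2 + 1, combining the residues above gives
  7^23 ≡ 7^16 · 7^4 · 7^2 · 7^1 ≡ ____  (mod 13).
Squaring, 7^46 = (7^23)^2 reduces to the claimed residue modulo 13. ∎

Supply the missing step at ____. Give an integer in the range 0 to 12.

2

Multiply the listed residues: 9 · 9 · 10 · 7 = 81 → 810 → 5670.
Reducing modulo 13: 5670 = 436·13 + 2, so 7^23 ≡ 2.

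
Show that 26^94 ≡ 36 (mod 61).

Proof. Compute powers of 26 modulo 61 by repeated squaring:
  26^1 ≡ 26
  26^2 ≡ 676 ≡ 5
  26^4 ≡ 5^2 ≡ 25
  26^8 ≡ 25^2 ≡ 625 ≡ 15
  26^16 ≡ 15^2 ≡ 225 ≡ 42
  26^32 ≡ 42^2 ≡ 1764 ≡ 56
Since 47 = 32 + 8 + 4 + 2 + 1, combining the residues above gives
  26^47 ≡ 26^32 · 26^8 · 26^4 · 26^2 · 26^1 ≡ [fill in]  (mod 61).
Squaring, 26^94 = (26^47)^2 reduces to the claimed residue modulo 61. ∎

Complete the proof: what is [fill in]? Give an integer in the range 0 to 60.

6

26^32 · 26^8 · 26^4 · 26^2 · 26^1 ≡ 56 · 15 · 25 · 5 · 26 = 2730000.
2730000 mod 61 = 6, so 26^47 ≡ 6 (mod 61).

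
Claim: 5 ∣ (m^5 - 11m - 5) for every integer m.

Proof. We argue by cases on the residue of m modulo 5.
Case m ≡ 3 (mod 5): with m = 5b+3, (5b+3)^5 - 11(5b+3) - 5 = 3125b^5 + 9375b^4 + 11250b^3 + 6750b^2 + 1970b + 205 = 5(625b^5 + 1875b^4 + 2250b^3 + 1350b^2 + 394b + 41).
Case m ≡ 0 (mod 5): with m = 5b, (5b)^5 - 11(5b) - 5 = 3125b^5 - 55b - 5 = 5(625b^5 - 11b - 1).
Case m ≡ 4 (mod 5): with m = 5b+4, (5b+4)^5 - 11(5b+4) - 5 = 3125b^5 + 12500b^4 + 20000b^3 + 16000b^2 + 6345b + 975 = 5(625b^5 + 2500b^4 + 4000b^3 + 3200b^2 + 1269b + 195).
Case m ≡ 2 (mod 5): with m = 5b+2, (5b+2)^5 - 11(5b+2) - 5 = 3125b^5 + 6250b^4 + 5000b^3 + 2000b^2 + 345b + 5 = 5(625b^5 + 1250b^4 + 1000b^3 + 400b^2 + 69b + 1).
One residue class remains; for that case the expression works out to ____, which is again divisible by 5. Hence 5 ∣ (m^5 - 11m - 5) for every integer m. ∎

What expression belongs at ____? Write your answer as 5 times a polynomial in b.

Only m ≡ 1 (mod 5) is unaccounted for. Put m = 5b+1:
(5b+1)^5 - 11(5b+1) - 5 expands to 3125b^5 + 3125b^4 + 1250b^3 + 250b^2 - 30b - 15,
and factoring out 5 leaves 5(625b^5 + 625b^4 + 250b^3 + 50b^2 - 6b - 3).

5(625b^5 + 625b^4 + 250b^3 + 50b^2 - 6b - 3)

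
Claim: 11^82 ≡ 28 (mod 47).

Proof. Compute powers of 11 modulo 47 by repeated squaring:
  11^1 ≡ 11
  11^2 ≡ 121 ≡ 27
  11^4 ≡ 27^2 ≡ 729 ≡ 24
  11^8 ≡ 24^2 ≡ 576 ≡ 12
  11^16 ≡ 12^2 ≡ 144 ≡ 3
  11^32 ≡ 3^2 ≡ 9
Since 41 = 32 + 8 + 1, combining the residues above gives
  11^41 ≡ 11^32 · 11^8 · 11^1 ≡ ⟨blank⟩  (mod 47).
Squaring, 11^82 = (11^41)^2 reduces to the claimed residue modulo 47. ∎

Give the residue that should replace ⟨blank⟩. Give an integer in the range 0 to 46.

13

11^32 · 11^8 · 11^1 ≡ 9 · 12 · 11 = 1188.
1188 mod 47 = 13, so 11^41 ≡ 13 (mod 47).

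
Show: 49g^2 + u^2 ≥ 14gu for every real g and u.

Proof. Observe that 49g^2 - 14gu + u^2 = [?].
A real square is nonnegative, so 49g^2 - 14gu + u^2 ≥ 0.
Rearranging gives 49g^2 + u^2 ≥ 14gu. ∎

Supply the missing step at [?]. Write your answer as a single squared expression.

(7g - u)^2

49g^2 - 14gu + u^2 is a perfect-square trinomial: the outer terms are (7g)^2 and (u)^2, and the cross term is -2·7g·u.
So 49g^2 - 14gu + u^2 = (7g - u)^2 ≥ 0.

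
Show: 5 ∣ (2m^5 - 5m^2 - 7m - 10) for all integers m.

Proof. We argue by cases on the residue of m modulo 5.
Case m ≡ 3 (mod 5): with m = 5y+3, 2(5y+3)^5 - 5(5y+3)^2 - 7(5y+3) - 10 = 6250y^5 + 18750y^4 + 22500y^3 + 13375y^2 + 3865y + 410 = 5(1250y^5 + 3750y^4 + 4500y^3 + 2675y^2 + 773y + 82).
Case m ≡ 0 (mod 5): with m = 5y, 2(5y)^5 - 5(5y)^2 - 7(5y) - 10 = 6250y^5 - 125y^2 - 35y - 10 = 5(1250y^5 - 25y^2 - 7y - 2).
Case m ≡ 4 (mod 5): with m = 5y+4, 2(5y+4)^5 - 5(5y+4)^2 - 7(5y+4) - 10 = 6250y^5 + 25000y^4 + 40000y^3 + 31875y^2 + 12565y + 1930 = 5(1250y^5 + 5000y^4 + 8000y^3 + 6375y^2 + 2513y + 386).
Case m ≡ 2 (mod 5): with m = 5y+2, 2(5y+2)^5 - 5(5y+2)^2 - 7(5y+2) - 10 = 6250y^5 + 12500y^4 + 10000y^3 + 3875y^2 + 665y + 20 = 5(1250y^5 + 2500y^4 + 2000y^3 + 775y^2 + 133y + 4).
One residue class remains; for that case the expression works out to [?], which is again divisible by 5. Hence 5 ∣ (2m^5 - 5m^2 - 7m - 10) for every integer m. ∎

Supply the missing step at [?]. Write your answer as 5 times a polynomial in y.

5(1250y^5 + 1250y^4 + 500y^3 + 75y^2 - 7y - 4)

Only m ≡ 1 (mod 5) is unaccounted for. Put m = 5y+1:
2(5y+1)^5 - 5(5y+1)^2 - 7(5y+1) - 10 expands to 6250y^5 + 6250y^4 + 2500y^3 + 375y^2 - 35y - 20,
and factoring out 5 leaves 5(1250y^5 + 1250y^4 + 500y^3 + 75y^2 - 7y - 4).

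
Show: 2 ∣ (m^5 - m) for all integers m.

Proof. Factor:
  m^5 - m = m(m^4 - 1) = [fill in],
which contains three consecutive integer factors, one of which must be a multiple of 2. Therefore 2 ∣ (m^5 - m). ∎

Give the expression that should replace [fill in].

(m - 1)m(m + 1)(m^2 + 1)

m^4 - 1 = (m^2 - 1)(m^2 + 1), and m^2 - 1 = (m-1)(m+1).
So m(m^4 - 1) = (m - 1)m(m + 1)(m^2 + 1).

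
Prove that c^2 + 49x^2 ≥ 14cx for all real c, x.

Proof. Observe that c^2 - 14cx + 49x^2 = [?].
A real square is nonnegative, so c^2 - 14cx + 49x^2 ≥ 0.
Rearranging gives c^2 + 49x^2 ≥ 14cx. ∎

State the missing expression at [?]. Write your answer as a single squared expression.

(c - 7x)^2

The leading and trailing coefficients are 1^2 and 7^2, and 14 = 2·1·7, so the trinomial is (c - 7x)^2.
Hence c^2 - 14cx + 49x^2 ≥ 0.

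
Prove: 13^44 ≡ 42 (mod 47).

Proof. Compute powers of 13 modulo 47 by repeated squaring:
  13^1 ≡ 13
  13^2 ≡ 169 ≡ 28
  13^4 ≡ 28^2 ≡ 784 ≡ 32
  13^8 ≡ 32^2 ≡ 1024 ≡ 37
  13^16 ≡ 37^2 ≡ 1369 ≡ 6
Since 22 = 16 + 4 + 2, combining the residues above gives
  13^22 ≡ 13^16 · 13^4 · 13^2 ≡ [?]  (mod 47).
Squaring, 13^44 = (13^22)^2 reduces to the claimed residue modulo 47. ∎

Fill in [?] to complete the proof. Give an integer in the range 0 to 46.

Multiply the listed residues: 6 · 32 · 28 = 192 → 5376.
Reducing modulo 47: 5376 = 114·47 + 18, so 13^22 ≡ 18.

18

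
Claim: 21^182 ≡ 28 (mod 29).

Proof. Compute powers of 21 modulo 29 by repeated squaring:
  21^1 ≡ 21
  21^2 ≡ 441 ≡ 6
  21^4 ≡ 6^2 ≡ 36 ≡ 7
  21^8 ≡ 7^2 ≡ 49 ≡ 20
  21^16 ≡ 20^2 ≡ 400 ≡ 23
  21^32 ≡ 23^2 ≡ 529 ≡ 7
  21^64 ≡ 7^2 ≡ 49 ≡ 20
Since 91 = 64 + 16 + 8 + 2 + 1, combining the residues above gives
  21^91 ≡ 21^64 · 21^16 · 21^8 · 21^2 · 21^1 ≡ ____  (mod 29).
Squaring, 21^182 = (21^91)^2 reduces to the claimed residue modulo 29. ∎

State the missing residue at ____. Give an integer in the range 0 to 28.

Multiply the listed residues: 20 · 23 · 20 · 6 · 21 = 460 → 9200 → 55200 → 1159200.
Reducing modulo 29: 1159200 = 39972·29 + 12, so 21^91 ≡ 12.

12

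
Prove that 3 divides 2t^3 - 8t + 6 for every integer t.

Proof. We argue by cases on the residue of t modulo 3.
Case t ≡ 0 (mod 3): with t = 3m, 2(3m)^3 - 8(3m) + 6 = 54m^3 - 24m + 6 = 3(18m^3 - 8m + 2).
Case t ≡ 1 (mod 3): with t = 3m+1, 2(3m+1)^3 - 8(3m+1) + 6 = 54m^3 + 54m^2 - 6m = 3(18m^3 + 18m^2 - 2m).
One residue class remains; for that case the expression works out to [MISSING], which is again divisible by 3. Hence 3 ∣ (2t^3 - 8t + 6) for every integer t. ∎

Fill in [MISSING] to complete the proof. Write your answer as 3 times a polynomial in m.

Only t ≡ 2 (mod 3) is unaccounted for. Put t = 3m+2:
2(3m+2)^3 - 8(3m+2) + 6 expands to 54m^3 + 108m^2 + 48m + 6,
and factoring out 3 leaves 3(18m^3 + 36m^2 + 16m + 2).

3(18m^3 + 36m^2 + 16m + 2)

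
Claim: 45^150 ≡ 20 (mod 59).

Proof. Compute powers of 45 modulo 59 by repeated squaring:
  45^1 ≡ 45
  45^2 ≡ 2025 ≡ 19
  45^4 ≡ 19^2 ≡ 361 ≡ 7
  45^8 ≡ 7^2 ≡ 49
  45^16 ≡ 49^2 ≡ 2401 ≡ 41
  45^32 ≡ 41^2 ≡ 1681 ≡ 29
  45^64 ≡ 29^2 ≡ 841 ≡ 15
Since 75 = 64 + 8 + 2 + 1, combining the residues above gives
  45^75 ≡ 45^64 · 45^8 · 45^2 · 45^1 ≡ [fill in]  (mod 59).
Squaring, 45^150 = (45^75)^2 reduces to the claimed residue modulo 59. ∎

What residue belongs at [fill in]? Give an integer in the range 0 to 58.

Multiply the listed residues: 15 · 49 · 19 · 45 = 735 → 13965 → 628425.
Reducing modulo 59: 628425 = 10651·59 + 16, so 45^75 ≡ 16.

16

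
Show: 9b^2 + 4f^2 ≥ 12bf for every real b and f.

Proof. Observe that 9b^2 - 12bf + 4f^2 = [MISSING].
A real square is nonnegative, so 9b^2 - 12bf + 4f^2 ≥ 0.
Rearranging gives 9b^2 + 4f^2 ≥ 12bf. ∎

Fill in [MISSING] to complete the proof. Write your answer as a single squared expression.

9b^2 - 12bf + 4f^2 is a perfect-square trinomial: the outer terms are (3b)^2 and (2f)^2, and the cross term is -2·3b·2f.
So 9b^2 - 12bf + 4f^2 = (3b - 2f)^2 ≥ 0.

(3b - 2f)^2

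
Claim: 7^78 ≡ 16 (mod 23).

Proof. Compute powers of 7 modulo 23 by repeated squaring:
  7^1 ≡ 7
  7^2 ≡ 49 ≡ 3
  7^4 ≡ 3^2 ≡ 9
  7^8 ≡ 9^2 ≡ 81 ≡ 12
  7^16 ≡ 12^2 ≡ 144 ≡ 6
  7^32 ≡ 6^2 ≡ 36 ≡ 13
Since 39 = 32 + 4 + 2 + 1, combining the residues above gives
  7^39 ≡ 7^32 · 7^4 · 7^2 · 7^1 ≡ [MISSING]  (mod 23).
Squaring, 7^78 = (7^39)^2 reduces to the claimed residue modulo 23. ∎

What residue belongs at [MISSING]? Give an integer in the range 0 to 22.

Multiply the listed residues: 13 · 9 · 3 · 7 = 117 → 351 → 2457.
Reducing modulo 23: 2457 = 106·23 + 19, so 7^39 ≡ 19.

19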